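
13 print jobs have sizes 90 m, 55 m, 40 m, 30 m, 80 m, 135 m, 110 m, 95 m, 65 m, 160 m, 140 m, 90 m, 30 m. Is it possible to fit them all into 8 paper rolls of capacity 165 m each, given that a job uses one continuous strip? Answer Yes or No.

A valid assignment using 8 paper rolls:
  roll 1: 160 = 160
  roll 2: 140 = 140
  roll 3: 135 + 30 = 165
  roll 4: 110 + 55 = 165
  roll 5: 95 + 65 = 160
  roll 6: 90 + 40 + 30 = 160
  roll 7: 90 = 90
  roll 8: 80 = 80
Every load is within 165 m, so 8 paper rolls suffice.

Yes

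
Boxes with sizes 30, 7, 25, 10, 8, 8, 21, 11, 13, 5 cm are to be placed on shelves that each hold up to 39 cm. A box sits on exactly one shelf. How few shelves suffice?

4

Total = 30 + 25 + 21 + 13 + 11 + 10 + 8 + 8 + 7 + 5 = 138 cm.
Lower bound: ⌈138/39⌉ = 4 shelves.
A packing using 4 shelves:
  shelf 1: 30 + 8 = 38
  shelf 2: 25 + 13 = 38
  shelf 3: 21 + 11 + 7 = 39
  shelf 4: 10 + 8 + 5 = 23
This matches the lower bound, so 4 is optimal.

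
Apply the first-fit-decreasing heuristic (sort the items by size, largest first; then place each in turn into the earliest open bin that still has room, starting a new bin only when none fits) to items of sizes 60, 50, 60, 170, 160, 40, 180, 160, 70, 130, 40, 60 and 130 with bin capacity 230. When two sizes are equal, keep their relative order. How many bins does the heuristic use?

Sorted descending: 180, 170, 160, 160, 130, 130, 70, 60, 60, 60, 50, 40, 40.
  180 → bin 1 (new)  [load 180/230]
  170 → bin 2 (new)  [load 170/230]
  160 → bin 3 (new)  [load 160/230]
  160 → bin 4 (new)  [load 160/230]
  130 → bin 5 (new)  [load 130/230]
  130 → bin 6 (new)  [load 130/230]
  70 → bin 3  [load 230/230]
  60 → bin 2  [load 230/230]
  60 → bin 4  [load 220/230]
  60 → bin 5  [load 190/230]
  50 → bin 1  [load 230/230]
  40 → bin 5  [load 230/230]
  40 → bin 6  [load 170/230]
6 bins opened.

6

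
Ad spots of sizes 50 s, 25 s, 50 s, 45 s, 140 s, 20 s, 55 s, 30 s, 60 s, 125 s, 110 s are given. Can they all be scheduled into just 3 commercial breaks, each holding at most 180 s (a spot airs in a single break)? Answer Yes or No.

Total = 710 s; ⌈710/180⌉ = 4.
At least 4 commercial breaks are required, but only 3 are allowed.

No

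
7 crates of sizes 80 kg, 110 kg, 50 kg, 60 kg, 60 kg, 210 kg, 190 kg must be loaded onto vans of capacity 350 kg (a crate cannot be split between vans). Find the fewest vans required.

Total = 210 + 190 + 110 + 80 + 60 + 60 + 50 = 760 kg.
Lower bound: ⌈760/350⌉ = 3 vans.
A packing using 3 vans:
  van 1: 210 + 110 = 320
  van 2: 190 + 80 + 60 = 330
  van 3: 60 + 50 = 110
This matches the lower bound, so 3 is optimal.

3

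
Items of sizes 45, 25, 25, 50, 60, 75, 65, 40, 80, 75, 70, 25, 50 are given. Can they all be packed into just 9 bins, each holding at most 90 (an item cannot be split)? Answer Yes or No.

Yes

A valid assignment using 9 bins:
  bin 1: 80 = 80
  bin 2: 75 = 75
  bin 3: 75 = 75
  bin 4: 70 = 70
  bin 5: 65 + 25 = 90
  bin 6: 60 + 25 = 85
  bin 7: 50 + 40 = 90
  bin 8: 50 + 25 = 75
  bin 9: 45 = 45
Every load is within 90, so 9 bins suffice.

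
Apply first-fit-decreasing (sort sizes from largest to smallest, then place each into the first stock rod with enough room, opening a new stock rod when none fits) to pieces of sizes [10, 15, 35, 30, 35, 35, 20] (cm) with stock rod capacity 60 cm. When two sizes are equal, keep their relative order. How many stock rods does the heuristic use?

Sorted descending: 35, 35, 35, 30, 20, 15, 10.
  35 → stock rod 1 (new)  [load 35/60]
  35 → stock rod 2 (new)  [load 35/60]
  35 → stock rod 3 (new)  [load 35/60]
  30 → stock rod 4 (new)  [load 30/60]
  20 → stock rod 1  [load 55/60]
  15 → stock rod 2  [load 50/60]
  10 → stock rod 2  [load 60/60]
4 stock rods opened.

4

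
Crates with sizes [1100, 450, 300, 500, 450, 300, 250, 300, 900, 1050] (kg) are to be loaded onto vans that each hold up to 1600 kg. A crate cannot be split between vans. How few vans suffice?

4

Total = 1100 + 1050 + 900 + 500 + 450 + 450 + 300 + 300 + 300 + 250 = 5600 kg.
Lower bound: ⌈5600/1600⌉ = 4 vans.
A packing using 4 vans:
  van 1: 1100 + 500 = 1600
  van 2: 1050 + 450 = 1500
  van 3: 900 + 450 + 250 = 1600
  van 4: 300 + 300 + 300 = 900
This matches the lower bound, so 4 is optimal.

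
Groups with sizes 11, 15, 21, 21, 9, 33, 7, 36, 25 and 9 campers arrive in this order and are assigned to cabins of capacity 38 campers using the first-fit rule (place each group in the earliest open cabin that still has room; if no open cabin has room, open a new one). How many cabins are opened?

  11 → cabin 1 (new)  [load 11/38]
  15 → cabin 1  [load 26/38]
  21 → cabin 2 (new)  [load 21/38]
  21 → cabin 3 (new)  [load 21/38]
  9 → cabin 1  [load 35/38]
  33 → cabin 4 (new)  [load 33/38]
  7 → cabin 2  [load 28/38]
  36 → cabin 5 (new)  [load 36/38]
  25 → cabin 6 (new)  [load 25/38]
  9 → cabin 2  [load 37/38]
6 cabins opened.

6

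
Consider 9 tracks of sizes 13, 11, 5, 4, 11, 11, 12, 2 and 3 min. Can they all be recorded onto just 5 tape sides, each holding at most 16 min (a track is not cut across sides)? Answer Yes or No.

Yes

A valid assignment using 5 tape sides:
  side 1: 13 + 3 = 16
  side 2: 12 + 4 = 16
  side 3: 11 + 5 = 16
  side 4: 11 + 2 = 13
  side 5: 11 = 11
Every load is within 16 min, so 5 tape sides suffice.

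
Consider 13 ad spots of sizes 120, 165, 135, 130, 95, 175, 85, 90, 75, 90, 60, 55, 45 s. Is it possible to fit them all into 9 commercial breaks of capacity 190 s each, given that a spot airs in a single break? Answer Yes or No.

A valid assignment using 8 commercial breaks:
  break 1: 175 = 175
  break 2: 165 = 165
  break 3: 135 + 55 = 190
  break 4: 130 + 60 = 190
  break 5: 120 + 45 = 165
  break 6: 95 + 90 = 185
  break 7: 90 + 85 = 175
  break 8: 75 = 75
That uses only 8 ≤ 9, so 9 commercial breaks are enough.

Yes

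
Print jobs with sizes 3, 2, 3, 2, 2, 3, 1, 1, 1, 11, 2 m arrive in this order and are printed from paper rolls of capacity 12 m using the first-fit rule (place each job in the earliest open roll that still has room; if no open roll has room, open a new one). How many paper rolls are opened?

3

  3 → roll 1 (new)  [load 3/12]
  2 → roll 1  [load 5/12]
  3 → roll 1  [load 8/12]
  2 → roll 1  [load 10/12]
  2 → roll 1  [load 12/12]
  3 → roll 2 (new)  [load 3/12]
  1 → roll 2  [load 4/12]
  1 → roll 2  [load 5/12]
  1 → roll 2  [load 6/12]
  11 → roll 3 (new)  [load 11/12]
  2 → roll 2  [load 8/12]
3 paper rolls opened.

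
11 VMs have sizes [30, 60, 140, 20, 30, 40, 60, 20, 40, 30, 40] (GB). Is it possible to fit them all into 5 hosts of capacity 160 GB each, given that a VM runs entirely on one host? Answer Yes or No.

Yes

A valid assignment using 4 hosts:
  host 1: 140 + 20 = 160
  host 2: 60 + 60 + 40 = 160
  host 3: 40 + 40 + 30 + 30 + 20 = 160
  host 4: 30 = 30
That uses only 4 ≤ 5, so 5 hosts are enough.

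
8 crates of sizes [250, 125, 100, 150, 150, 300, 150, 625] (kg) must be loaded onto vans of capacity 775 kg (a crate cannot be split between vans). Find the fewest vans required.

3

Total = 625 + 300 + 250 + 150 + 150 + 150 + 125 + 100 = 1850 kg.
Lower bound: ⌈1850/775⌉ = 3 vans.
A packing using 3 vans:
  van 1: 625 + 150 = 775
  van 2: 300 + 250 + 150 = 700
  van 3: 150 + 125 + 100 = 375
This matches the lower bound, so 3 is optimal.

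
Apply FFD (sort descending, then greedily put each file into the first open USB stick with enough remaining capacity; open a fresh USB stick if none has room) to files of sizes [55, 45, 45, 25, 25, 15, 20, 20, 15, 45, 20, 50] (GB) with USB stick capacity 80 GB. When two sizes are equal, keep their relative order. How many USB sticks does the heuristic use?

Sorted descending: 55, 50, 45, 45, 45, 25, 25, 20, 20, 20, 15, 15.
  55 → USB stick 1 (new)  [load 55/80]
  50 → USB stick 2 (new)  [load 50/80]
  45 → USB stick 3 (new)  [load 45/80]
  45 → USB stick 4 (new)  [load 45/80]
  45 → USB stick 5 (new)  [load 45/80]
  25 → USB stick 1  [load 80/80]
  25 → USB stick 2  [load 75/80]
  20 → USB stick 3  [load 65/80]
  20 → USB stick 4  [load 65/80]
  20 → USB stick 5  [load 65/80]
  15 → USB stick 3  [load 80/80]
  15 → USB stick 4  [load 80/80]
5 USB sticks opened.

5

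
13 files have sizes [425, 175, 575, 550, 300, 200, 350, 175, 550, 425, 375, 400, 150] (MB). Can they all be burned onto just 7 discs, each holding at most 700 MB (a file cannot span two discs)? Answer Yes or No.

Total = 4650 MB; ⌈4650/700⌉ = 7.
The bound of 7 does not rule out 7, but exhaustive search shows no assignment into 7 discs of capacity 700 MB exists — the minimum is 8.

No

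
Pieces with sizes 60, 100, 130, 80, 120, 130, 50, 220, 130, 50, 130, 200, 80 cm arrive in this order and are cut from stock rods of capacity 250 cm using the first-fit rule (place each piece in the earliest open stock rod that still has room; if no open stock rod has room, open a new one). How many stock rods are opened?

7

  60 → stock rod 1 (new)  [load 60/250]
  100 → stock rod 1  [load 160/250]
  130 → stock rod 2 (new)  [load 130/250]
  80 → stock rod 1  [load 240/250]
  120 → stock rod 2  [load 250/250]
  130 → stock rod 3 (new)  [load 130/250]
  50 → stock rod 3  [load 180/250]
  220 → stock rod 4 (new)  [load 220/250]
  130 → stock rod 5 (new)  [load 130/250]
  50 → stock rod 3  [load 230/250]
  130 → stock rod 6 (new)  [load 130/250]
  200 → stock rod 7 (new)  [load 200/250]
  80 → stock rod 5  [load 210/250]
7 stock rods opened.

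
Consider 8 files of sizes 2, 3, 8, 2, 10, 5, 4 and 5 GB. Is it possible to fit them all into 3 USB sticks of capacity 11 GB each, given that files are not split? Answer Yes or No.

Total = 39 GB; ⌈39/11⌉ = 4.
At least 4 USB sticks are required, but only 3 are allowed.

No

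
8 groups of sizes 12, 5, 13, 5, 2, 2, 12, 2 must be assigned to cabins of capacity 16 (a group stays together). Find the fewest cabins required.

Total = 13 + 12 + 12 + 5 + 5 + 2 + 2 + 2 = 53.
Lower bound: ⌈53/16⌉ = 4 cabins.
A packing using 4 cabins:
  cabin 1: 13 + 2 = 15
  cabin 2: 12 + 2 + 2 = 16
  cabin 3: 12 = 12
  cabin 4: 5 + 5 = 10
This matches the lower bound, so 4 is optimal.

4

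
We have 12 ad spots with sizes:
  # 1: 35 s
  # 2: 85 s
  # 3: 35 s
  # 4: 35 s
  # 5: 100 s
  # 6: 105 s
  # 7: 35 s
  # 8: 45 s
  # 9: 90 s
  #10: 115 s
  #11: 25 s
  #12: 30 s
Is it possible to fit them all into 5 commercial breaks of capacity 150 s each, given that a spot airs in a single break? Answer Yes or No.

Yes

A valid assignment using 5 commercial breaks:
  break 1: 115 + 35 = 150
  break 2: 105 + 45 = 150
  break 3: 100 + 35 = 135
  break 4: 90 + 35 + 25 = 150
  break 5: 85 + 35 + 30 = 150
Every load is within 150 s, so 5 commercial breaks suffice.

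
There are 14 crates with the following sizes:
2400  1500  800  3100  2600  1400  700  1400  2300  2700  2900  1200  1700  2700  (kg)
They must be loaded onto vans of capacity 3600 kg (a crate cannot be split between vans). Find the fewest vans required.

Total = 3100 + 2900 + 2700 + 2700 + 2600 + 2400 + 2300 + 1700 + 1500 + 1400 + 1400 + 1200 + 800 + 700 = 27400 kg.
Lower bound: ⌈27400/3600⌉ = 8 vans.
A packing using 9 vans:
  van 1: 3100 = 3100
  van 2: 2900 + 700 = 3600
  van 3: 2700 + 800 = 3500
  van 4: 2700 = 2700
  van 5: 2600 = 2600
  van 6: 2400 + 1200 = 3600
  van 7: 2300 = 2300
  van 8: 1700 + 1500 = 3200
  van 9: 1400 + 1400 = 2800
No arrangement into 8 vans stays within capacity, so 9 is optimal.

9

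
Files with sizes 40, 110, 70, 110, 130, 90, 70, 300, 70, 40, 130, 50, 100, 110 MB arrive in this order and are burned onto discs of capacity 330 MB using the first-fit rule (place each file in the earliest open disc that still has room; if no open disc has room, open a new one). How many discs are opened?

  40 → disc 1 (new)  [load 40/330]
  110 → disc 1  [load 150/330]
  70 → disc 1  [load 220/330]
  110 → disc 1  [load 330/330]
  130 → disc 2 (new)  [load 130/330]
  90 → disc 2  [load 220/330]
  70 → disc 2  [load 290/330]
  300 → disc 3 (new)  [load 300/330]
  70 → disc 4 (new)  [load 70/330]
  40 → disc 2  [load 330/330]
  130 → disc 4  [load 200/330]
  50 → disc 4  [load 250/330]
  100 → disc 5 (new)  [load 100/330]
  110 → disc 5  [load 210/330]
5 discs opened.

5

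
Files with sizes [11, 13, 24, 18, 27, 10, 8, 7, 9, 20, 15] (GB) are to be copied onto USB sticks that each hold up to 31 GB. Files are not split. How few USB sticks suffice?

6

Total = 27 + 24 + 20 + 18 + 15 + 13 + 11 + 10 + 9 + 8 + 7 = 162 GB.
Lower bound: ⌈162/31⌉ = 6 USB sticks.
A packing using 6 USB sticks:
  USB stick 1: 27 = 27
  USB stick 2: 24 + 7 = 31
  USB stick 3: 20 + 11 = 31
  USB stick 4: 18 + 13 = 31
  USB stick 5: 15 + 10 = 25
  USB stick 6: 9 + 8 = 17
This matches the lower bound, so 6 is optimal.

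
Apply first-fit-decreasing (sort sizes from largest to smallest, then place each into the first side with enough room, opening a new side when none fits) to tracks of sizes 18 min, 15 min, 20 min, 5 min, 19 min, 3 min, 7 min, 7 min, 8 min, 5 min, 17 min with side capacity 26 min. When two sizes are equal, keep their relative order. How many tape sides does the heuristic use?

5

Sorted descending: 20, 19, 18, 17, 15, 8, 7, 7, 5, 5, 3.
  20 → side 1 (new)  [load 20/26]
  19 → side 2 (new)  [load 19/26]
  18 → side 3 (new)  [load 18/26]
  17 → side 4 (new)  [load 17/26]
  15 → side 5 (new)  [load 15/26]
  8 → side 3  [load 26/26]
  7 → side 2  [load 26/26]
  7 → side 4  [load 24/26]
  5 → side 1  [load 25/26]
  5 → side 5  [load 20/26]
  3 → side 5  [load 23/26]
5 tape sides opened.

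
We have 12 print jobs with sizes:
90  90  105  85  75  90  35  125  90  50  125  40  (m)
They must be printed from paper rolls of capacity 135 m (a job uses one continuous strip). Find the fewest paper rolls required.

9

Total = 125 + 125 + 105 + 90 + 90 + 90 + 90 + 85 + 75 + 50 + 40 + 35 = 1000 m.
Lower bound: ⌈1000/135⌉ = 8 paper rolls.
Also, 9 print jobs each exceed 135/2 m, and no two of those can share a roll, so at least 9 paper rolls are needed.
A packing using 9 paper rolls:
  roll 1: 125 = 125
  roll 2: 125 = 125
  roll 3: 105 = 105
  roll 4: 90 + 40 = 130
  roll 5: 90 + 35 = 125
  roll 6: 90 = 90
  roll 7: 90 = 90
  roll 8: 85 + 50 = 135
  roll 9: 75 = 75
This matches the lower bound, so 9 is optimal.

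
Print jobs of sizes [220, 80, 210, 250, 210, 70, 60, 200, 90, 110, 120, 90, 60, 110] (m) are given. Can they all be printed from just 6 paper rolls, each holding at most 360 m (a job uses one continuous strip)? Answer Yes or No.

A valid assignment using 6 paper rolls:
  roll 1: 250 + 110 = 360
  roll 2: 220 + 120 = 340
  roll 3: 210 + 110 = 320
  roll 4: 210 + 90 + 60 = 360
  roll 5: 200 + 90 + 70 = 360
  roll 6: 80 + 60 = 140
Every load is within 360 m, so 6 paper rolls suffice.

Yes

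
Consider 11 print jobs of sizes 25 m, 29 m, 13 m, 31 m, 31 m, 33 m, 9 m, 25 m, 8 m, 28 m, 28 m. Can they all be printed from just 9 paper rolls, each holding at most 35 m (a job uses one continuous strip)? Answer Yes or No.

Yes

A valid assignment using 9 paper rolls:
  roll 1: 33 = 33
  roll 2: 31 = 31
  roll 3: 31 = 31
  roll 4: 29 = 29
  roll 5: 28 = 28
  roll 6: 28 = 28
  roll 7: 25 + 9 = 34
  roll 8: 25 + 8 = 33
  roll 9: 13 = 13
Every load is within 35 m, so 9 paper rolls suffice.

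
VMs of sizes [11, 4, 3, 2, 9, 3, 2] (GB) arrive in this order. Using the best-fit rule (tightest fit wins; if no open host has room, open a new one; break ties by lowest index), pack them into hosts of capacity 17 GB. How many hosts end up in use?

  11 → host 1 (new)  [load 11/17]
  4 → host 1  [load 15/17]
  3 → host 2 (new)  [load 3/17]
  2 → host 1  [load 17/17]
  9 → host 2  [load 12/17]
  3 → host 2  [load 15/17]
  2 → host 2  [load 17/17]
2 hosts opened.

2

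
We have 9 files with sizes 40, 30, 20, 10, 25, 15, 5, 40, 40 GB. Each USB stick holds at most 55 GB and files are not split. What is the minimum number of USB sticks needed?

Total = 40 + 40 + 40 + 30 + 25 + 20 + 15 + 10 + 5 = 225 GB.
Lower bound: ⌈225/55⌉ = 5 USB sticks.
A packing using 5 USB sticks:
  USB stick 1: 40 + 15 = 55
  USB stick 2: 40 + 10 + 5 = 55
  USB stick 3: 40 = 40
  USB stick 4: 30 + 25 = 55
  USB stick 5: 20 = 20
This matches the lower bound, so 5 is optimal.

5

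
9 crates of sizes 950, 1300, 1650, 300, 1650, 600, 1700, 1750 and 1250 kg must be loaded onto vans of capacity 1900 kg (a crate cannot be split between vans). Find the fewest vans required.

7

Total = 1750 + 1700 + 1650 + 1650 + 1300 + 1250 + 950 + 600 + 300 = 11150 kg.
Lower bound: ⌈11150/1900⌉ = 6 vans.
A packing using 7 vans:
  van 1: 1750 = 1750
  van 2: 1700 = 1700
  van 3: 1650 = 1650
  van 4: 1650 = 1650
  van 5: 1300 + 600 = 1900
  van 6: 1250 + 300 = 1550
  van 7: 950 = 950
No arrangement into 6 vans stays within capacity, so 7 is optimal.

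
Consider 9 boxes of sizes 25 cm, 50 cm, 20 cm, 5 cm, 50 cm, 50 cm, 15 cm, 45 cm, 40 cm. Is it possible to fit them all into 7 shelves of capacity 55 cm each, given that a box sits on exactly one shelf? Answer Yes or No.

Yes

A valid assignment using 6 shelves:
  shelf 1: 50 + 5 = 55
  shelf 2: 50 = 50
  shelf 3: 50 = 50
  shelf 4: 45 = 45
  shelf 5: 40 + 15 = 55
  shelf 6: 25 + 20 = 45
That uses only 6 ≤ 7, so 7 shelves are enough.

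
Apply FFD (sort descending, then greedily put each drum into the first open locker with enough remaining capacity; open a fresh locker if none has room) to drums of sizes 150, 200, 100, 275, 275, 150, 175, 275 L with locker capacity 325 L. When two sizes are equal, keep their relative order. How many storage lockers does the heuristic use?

6

Sorted descending: 275, 275, 275, 200, 175, 150, 150, 100.
  275 → locker 1 (new)  [load 275/325]
  275 → locker 2 (new)  [load 275/325]
  275 → locker 3 (new)  [load 275/325]
  200 → locker 4 (new)  [load 200/325]
  175 → locker 5 (new)  [load 175/325]
  150 → locker 5  [load 325/325]
  150 → locker 6 (new)  [load 150/325]
  100 → locker 4  [load 300/325]
6 storage lockers opened.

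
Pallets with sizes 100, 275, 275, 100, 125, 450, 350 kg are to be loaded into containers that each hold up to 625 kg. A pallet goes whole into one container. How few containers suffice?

Total = 450 + 350 + 275 + 275 + 125 + 100 + 100 = 1675 kg.
Lower bound: ⌈1675/625⌉ = 3 containers.
A packing using 3 containers:
  container 1: 450 + 125 = 575
  container 2: 350 + 275 = 625
  container 3: 275 + 100 + 100 = 475
This matches the lower bound, so 3 is optimal.

3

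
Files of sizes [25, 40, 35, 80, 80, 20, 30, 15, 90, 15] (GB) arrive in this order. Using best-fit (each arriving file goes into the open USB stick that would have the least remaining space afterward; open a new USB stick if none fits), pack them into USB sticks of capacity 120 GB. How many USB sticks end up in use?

  25 → USB stick 1 (new)  [load 25/120]
  40 → USB stick 1  [load 65/120]
  35 → USB stick 1  [load 100/120]
  80 → USB stick 2 (new)  [load 80/120]
  80 → USB stick 3 (new)  [load 80/120]
  20 → USB stick 1  [load 120/120]
  30 → USB stick 2  [load 110/120]
  15 → USB stick 3  [load 95/120]
  90 → USB stick 4 (new)  [load 90/120]
  15 → USB stick 3  [load 110/120]
4 USB sticks opened.

4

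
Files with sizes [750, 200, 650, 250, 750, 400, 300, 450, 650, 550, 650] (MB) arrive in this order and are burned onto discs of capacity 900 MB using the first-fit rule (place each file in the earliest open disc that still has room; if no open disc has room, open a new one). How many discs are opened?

8

  750 → disc 1 (new)  [load 750/900]
  200 → disc 2 (new)  [load 200/900]
  650 → disc 2  [load 850/900]
  250 → disc 3 (new)  [load 250/900]
  750 → disc 4 (new)  [load 750/900]
  400 → disc 3  [load 650/900]
  300 → disc 5 (new)  [load 300/900]
  450 → disc 5  [load 750/900]
  650 → disc 6 (new)  [load 650/900]
  550 → disc 7 (new)  [load 550/900]
  650 → disc 8 (new)  [load 650/900]
8 discs opened.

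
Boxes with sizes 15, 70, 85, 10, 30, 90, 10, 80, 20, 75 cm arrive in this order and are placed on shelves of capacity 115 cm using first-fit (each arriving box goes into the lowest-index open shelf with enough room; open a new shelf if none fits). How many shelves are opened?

  15 → shelf 1 (new)  [load 15/115]
  70 → shelf 1  [load 85/115]
  85 → shelf 2 (new)  [load 85/115]
  10 → shelf 1  [load 95/115]
  30 → shelf 2  [load 115/115]
  90 → shelf 3 (new)  [load 90/115]
  10 → shelf 1  [load 105/115]
  80 → shelf 4 (new)  [load 80/115]
  20 → shelf 3  [load 110/115]
  75 → shelf 5 (new)  [load 75/115]
5 shelves opened.

5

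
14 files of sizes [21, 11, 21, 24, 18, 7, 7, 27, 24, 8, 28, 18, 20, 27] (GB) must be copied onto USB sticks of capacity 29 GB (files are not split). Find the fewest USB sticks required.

10

Total = 28 + 27 + 27 + 24 + 24 + 21 + 21 + 20 + 18 + 18 + 11 + 8 + 7 + 7 = 261 GB.
Lower bound: ⌈261/29⌉ = 9 USB sticks.
Also, 10 files each exceed 29/2 GB, and no two of those can share a USB stick, so at least 10 USB sticks are needed.
A packing using 10 USB sticks:
  USB stick 1: 28 = 28
  USB stick 2: 27 = 27
  USB stick 3: 27 = 27
  USB stick 4: 24 = 24
  USB stick 5: 24 = 24
  USB stick 6: 21 + 8 = 29
  USB stick 7: 21 + 7 = 28
  USB stick 8: 20 + 7 = 27
  USB stick 9: 18 + 11 = 29
  USB stick 10: 18 = 18
This matches the lower bound, so 10 is optimal.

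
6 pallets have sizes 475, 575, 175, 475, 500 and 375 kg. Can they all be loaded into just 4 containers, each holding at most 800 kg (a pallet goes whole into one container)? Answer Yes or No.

No

Total = 2575 kg; ⌈2575/800⌉ = 4.
The bound of 4 does not rule out 4, but exhaustive search shows no assignment into 4 containers of capacity 800 kg exists — the minimum is 5.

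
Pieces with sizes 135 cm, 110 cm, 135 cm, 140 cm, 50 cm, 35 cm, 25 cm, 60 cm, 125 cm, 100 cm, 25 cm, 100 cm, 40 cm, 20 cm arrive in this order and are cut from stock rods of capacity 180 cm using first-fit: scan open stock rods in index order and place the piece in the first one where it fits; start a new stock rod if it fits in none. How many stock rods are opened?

  135 → stock rod 1 (new)  [load 135/180]
  110 → stock rod 2 (new)  [load 110/180]
  135 → stock rod 3 (new)  [load 135/180]
  140 → stock rod 4 (new)  [load 140/180]
  50 → stock rod 2  [load 160/180]
  35 → stock rod 1  [load 170/180]
  25 → stock rod 3  [load 160/180]
  60 → stock rod 5 (new)  [load 60/180]
  125 → stock rod 6 (new)  [load 125/180]
  100 → stock rod 5  [load 160/180]
  25 → stock rod 4  [load 165/180]
  100 → stock rod 7 (new)  [load 100/180]
  40 → stock rod 6  [load 165/180]
  20 → stock rod 2  [load 180/180]
7 stock rods opened.

7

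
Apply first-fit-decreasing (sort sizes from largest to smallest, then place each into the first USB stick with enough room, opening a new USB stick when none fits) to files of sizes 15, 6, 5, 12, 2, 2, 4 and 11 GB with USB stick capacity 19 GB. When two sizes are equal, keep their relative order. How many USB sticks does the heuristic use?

Sorted descending: 15, 12, 11, 6, 5, 4, 2, 2.
  15 → USB stick 1 (new)  [load 15/19]
  12 → USB stick 2 (new)  [load 12/19]
  11 → USB stick 3 (new)  [load 11/19]
  6 → USB stick 2  [load 18/19]
  5 → USB stick 3  [load 16/19]
  4 → USB stick 1  [load 19/19]
  2 → USB stick 3  [load 18/19]
  2 → USB stick 4 (new)  [load 2/19]
4 USB sticks opened.

4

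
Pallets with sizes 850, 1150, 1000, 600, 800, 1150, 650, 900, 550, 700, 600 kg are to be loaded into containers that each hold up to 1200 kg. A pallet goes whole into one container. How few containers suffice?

9

Total = 1150 + 1150 + 1000 + 900 + 850 + 800 + 700 + 650 + 600 + 600 + 550 = 8950 kg.
Lower bound: ⌈8950/1200⌉ = 8 containers.
A packing using 9 containers:
  container 1: 1150 = 1150
  container 2: 1150 = 1150
  container 3: 1000 = 1000
  container 4: 900 = 900
  container 5: 850 = 850
  container 6: 800 = 800
  container 7: 700 = 700
  container 8: 650 + 550 = 1200
  container 9: 600 + 600 = 1200
No arrangement into 8 containers stays within capacity, so 9 is optimal.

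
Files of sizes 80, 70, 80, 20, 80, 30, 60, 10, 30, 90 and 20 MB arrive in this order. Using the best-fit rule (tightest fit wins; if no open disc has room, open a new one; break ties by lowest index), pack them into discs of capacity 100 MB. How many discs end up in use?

6

  80 → disc 1 (new)  [load 80/100]
  70 → disc 2 (new)  [load 70/100]
  80 → disc 3 (new)  [load 80/100]
  20 → disc 1  [load 100/100]
  80 → disc 4 (new)  [load 80/100]
  30 → disc 2  [load 100/100]
  60 → disc 5 (new)  [load 60/100]
  10 → disc 3  [load 90/100]
  30 → disc 5  [load 90/100]
  90 → disc 6 (new)  [load 90/100]
  20 → disc 4  [load 100/100]
6 discs opened.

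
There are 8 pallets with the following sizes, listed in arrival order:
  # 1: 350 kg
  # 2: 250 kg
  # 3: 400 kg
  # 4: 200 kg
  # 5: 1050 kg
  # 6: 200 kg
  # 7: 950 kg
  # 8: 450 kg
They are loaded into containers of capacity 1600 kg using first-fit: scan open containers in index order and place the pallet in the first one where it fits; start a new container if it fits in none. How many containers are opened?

3

  350 → container 1 (new)  [load 350/1600]
  250 → container 1  [load 600/1600]
  400 → container 1  [load 1000/1600]
  200 → container 1  [load 1200/1600]
  1050 → container 2 (new)  [load 1050/1600]
  200 → container 1  [load 1400/1600]
  950 → container 3 (new)  [load 950/1600]
  450 → container 2  [load 1500/1600]
3 containers opened.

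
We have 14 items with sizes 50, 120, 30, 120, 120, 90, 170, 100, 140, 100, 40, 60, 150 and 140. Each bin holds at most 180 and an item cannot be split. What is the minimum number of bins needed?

Total = 170 + 150 + 140 + 140 + 120 + 120 + 120 + 100 + 100 + 90 + 60 + 50 + 40 + 30 = 1430.
Lower bound: ⌈1430/180⌉ = 8 bins.
Also, 9 items each exceed 90, and no two of those can share a bin, so at least 9 bins are needed.
A packing using 10 bins:
  bin 1: 170 = 170
  bin 2: 150 + 30 = 180
  bin 3: 140 + 40 = 180
  bin 4: 140 = 140
  bin 5: 120 + 60 = 180
  bin 6: 120 + 50 = 170
  bin 7: 120 = 120
  bin 8: 100 = 100
  bin 9: 100 = 100
  bin 10: 90 = 90
No arrangement into 9 bins stays within capacity, so 10 is optimal.

10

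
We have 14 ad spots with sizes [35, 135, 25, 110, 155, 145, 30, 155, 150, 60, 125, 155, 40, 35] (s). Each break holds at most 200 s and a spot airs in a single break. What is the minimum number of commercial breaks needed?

8

Total = 155 + 155 + 155 + 150 + 145 + 135 + 125 + 110 + 60 + 40 + 35 + 35 + 30 + 25 = 1355 s.
Lower bound: ⌈1355/200⌉ = 7 commercial breaks.
Also, 8 ad spots each exceed 100 s, and no two of those can share a break, so at least 8 commercial breaks are needed.
A packing using 8 commercial breaks:
  break 1: 155 + 40 = 195
  break 2: 155 + 35 = 190
  break 3: 155 + 35 = 190
  break 4: 150 + 30 = 180
  break 5: 145 + 25 = 170
  break 6: 135 + 60 = 195
  break 7: 125 = 125
  break 8: 110 = 110
This matches the lower bound, so 8 is optimal.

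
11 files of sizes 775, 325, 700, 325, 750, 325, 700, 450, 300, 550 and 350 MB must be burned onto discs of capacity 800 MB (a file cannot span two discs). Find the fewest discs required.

Total = 775 + 750 + 700 + 700 + 550 + 450 + 350 + 325 + 325 + 325 + 300 = 5550 MB.
Lower bound: ⌈5550/800⌉ = 7 discs.
A packing using 8 discs:
  disc 1: 775 = 775
  disc 2: 750 = 750
  disc 3: 700 = 700
  disc 4: 700 = 700
  disc 5: 550 = 550
  disc 6: 450 + 350 = 800
  disc 7: 325 + 325 = 650
  disc 8: 325 + 300 = 625
No arrangement into 7 discs stays within capacity, so 8 is optimal.

8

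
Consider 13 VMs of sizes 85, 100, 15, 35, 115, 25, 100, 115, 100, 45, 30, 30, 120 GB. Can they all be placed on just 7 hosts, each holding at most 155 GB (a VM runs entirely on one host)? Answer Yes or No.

A valid assignment using 7 hosts:
  host 1: 120 + 35 = 155
  host 2: 115 + 30 = 145
  host 3: 115 + 30 = 145
  host 4: 100 + 45 = 145
  host 5: 100 + 25 + 15 = 140
  host 6: 100 = 100
  host 7: 85 = 85
Every load is within 155 GB, so 7 hosts suffice.

Yes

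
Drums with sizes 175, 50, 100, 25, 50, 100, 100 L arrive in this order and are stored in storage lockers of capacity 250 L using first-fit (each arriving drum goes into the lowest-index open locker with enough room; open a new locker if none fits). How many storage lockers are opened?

  175 → locker 1 (new)  [load 175/250]
  50 → locker 1  [load 225/250]
  100 → locker 2 (new)  [load 100/250]
  25 → locker 1  [load 250/250]
  50 → locker 2  [load 150/250]
  100 → locker 2  [load 250/250]
  100 → locker 3 (new)  [load 100/250]
3 storage lockers opened.

3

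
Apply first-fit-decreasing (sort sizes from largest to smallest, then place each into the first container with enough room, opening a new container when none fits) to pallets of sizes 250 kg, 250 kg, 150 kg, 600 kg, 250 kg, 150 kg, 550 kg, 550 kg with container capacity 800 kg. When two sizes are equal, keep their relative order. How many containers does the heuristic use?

Sorted descending: 600, 550, 550, 250, 250, 250, 150, 150.
  600 → container 1 (new)  [load 600/800]
  550 → container 2 (new)  [load 550/800]
  550 → container 3 (new)  [load 550/800]
  250 → container 2  [load 800/800]
  250 → container 3  [load 800/800]
  250 → container 4 (new)  [load 250/800]
  150 → container 1  [load 750/800]
  150 → container 4  [load 400/800]
4 containers opened.

4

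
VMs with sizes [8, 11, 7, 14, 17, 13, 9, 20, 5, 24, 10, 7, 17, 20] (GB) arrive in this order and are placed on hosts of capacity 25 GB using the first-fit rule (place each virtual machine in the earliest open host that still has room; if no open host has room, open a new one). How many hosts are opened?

  8 → host 1 (new)  [load 8/25]
  11 → host 1  [load 19/25]
  7 → host 2 (new)  [load 7/25]
  14 → host 2  [load 21/25]
  17 → host 3 (new)  [load 17/25]
  13 → host 4 (new)  [load 13/25]
  9 → host 4  [load 22/25]
  20 → host 5 (new)  [load 20/25]
  5 → host 1  [load 24/25]
  24 → host 6 (new)  [load 24/25]
  10 → host 7 (new)  [load 10/25]
  7 → host 3  [load 24/25]
  17 → host 8 (new)  [load 17/25]
  20 → host 9 (new)  [load 20/25]
9 hosts opened.

9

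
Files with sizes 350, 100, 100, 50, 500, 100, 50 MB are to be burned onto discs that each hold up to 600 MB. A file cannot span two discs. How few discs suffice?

Total = 500 + 350 + 100 + 100 + 100 + 50 + 50 = 1250 MB.
Lower bound: ⌈1250/600⌉ = 3 discs.
A packing using 3 discs:
  disc 1: 500 + 100 = 600
  disc 2: 350 + 100 + 100 + 50 = 600
  disc 3: 50 = 50
This matches the lower bound, so 3 is optimal.

3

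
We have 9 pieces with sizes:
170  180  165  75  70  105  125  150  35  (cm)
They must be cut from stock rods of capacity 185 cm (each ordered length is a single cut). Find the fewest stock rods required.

Total = 180 + 170 + 165 + 150 + 125 + 105 + 75 + 70 + 35 = 1075 cm.
Lower bound: ⌈1075/185⌉ = 6 stock rods.
A packing using 7 stock rods:
  stock rod 1: 180 = 180
  stock rod 2: 170 = 170
  stock rod 3: 165 = 165
  stock rod 4: 150 + 35 = 185
  stock rod 5: 125 = 125
  stock rod 6: 105 + 75 = 180
  stock rod 7: 70 = 70
No arrangement into 6 stock rods stays within capacity, so 7 is optimal.

7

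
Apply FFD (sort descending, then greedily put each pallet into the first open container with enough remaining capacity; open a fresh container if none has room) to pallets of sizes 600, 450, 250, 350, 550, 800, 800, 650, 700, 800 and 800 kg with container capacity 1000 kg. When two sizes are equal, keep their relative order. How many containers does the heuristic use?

Sorted descending: 800, 800, 800, 800, 700, 650, 600, 550, 450, 350, 250.
  800 → container 1 (new)  [load 800/1000]
  800 → container 2 (new)  [load 800/1000]
  800 → container 3 (new)  [load 800/1000]
  800 → container 4 (new)  [load 800/1000]
  700 → container 5 (new)  [load 700/1000]
  650 → container 6 (new)  [load 650/1000]
  600 → container 7 (new)  [load 600/1000]
  550 → container 8 (new)  [load 550/1000]
  450 → container 8  [load 1000/1000]
  350 → container 6  [load 1000/1000]
  250 → container 5  [load 950/1000]
8 containers opened.

8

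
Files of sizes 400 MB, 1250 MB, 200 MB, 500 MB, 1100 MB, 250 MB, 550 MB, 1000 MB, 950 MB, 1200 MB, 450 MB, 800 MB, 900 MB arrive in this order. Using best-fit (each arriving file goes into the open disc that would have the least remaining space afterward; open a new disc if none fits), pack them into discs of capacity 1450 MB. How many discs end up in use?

8

  400 → disc 1 (new)  [load 400/1450]
  1250 → disc 2 (new)  [load 1250/1450]
  200 → disc 2  [load 1450/1450]
  500 → disc 1  [load 900/1450]
  1100 → disc 3 (new)  [load 1100/1450]
  250 → disc 3  [load 1350/1450]
  550 → disc 1  [load 1450/1450]
  1000 → disc 4 (new)  [load 1000/1450]
  950 → disc 5 (new)  [load 950/1450]
  1200 → disc 6 (new)  [load 1200/1450]
  450 → disc 4  [load 1450/1450]
  800 → disc 7 (new)  [load 800/1450]
  900 → disc 8 (new)  [load 900/1450]
8 discs opened.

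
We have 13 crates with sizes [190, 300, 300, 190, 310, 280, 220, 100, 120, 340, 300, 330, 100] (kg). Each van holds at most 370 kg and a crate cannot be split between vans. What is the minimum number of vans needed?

Total = 340 + 330 + 310 + 300 + 300 + 300 + 280 + 220 + 190 + 190 + 120 + 100 + 100 = 3080 kg.
Lower bound: ⌈3080/370⌉ = 9 vans.
Also, 10 crates each exceed 185 kg, and no two of those can share a van, so at least 10 vans are needed.
A packing using 10 vans:
  van 1: 340 = 340
  van 2: 330 = 330
  van 3: 310 = 310
  van 4: 300 = 300
  van 5: 300 = 300
  van 6: 300 = 300
  van 7: 280 = 280
  van 8: 220 + 120 = 340
  van 9: 190 + 100 = 290
  van 10: 190 + 100 = 290
This matches the lower bound, so 10 is optimal.

10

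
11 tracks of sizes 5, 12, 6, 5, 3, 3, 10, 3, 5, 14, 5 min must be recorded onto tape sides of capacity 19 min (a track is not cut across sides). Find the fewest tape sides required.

Total = 14 + 12 + 10 + 6 + 5 + 5 + 5 + 5 + 3 + 3 + 3 = 71 min.
Lower bound: ⌈71/19⌉ = 4 tape sides.
A packing using 4 tape sides:
  side 1: 14 + 5 = 19
  side 2: 12 + 6 = 18
  side 3: 10 + 5 + 3 = 18
  side 4: 5 + 5 + 3 + 3 = 16
This matches the lower bound, so 4 is optimal.

4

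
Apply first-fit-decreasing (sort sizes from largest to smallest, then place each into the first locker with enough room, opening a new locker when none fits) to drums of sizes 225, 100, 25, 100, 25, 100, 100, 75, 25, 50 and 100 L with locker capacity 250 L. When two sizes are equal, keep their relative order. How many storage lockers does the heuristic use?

Sorted descending: 225, 100, 100, 100, 100, 100, 75, 50, 25, 25, 25.
  225 → locker 1 (new)  [load 225/250]
  100 → locker 2 (new)  [load 100/250]
  100 → locker 2  [load 200/250]
  100 → locker 3 (new)  [load 100/250]
  100 → locker 3  [load 200/250]
  100 → locker 4 (new)  [load 100/250]
  75 → locker 4  [load 175/250]
  50 → locker 2  [load 250/250]
  25 → locker 1  [load 250/250]
  25 → locker 3  [load 225/250]
  25 → locker 3  [load 250/250]
4 storage lockers opened.

4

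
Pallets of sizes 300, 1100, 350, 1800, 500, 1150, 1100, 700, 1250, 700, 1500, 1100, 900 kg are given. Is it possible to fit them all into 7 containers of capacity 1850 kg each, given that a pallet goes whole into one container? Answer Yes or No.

Total = 12450 kg; ⌈12450/1850⌉ = 7.
The bound of 7 does not rule out 7, but exhaustive search shows no assignment into 7 containers of capacity 1850 kg exists — the minimum is 8.

No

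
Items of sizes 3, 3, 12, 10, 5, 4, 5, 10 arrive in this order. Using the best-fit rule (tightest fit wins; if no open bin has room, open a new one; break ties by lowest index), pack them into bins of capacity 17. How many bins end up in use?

4

  3 → bin 1 (new)  [load 3/17]
  3 → bin 1  [load 6/17]
  12 → bin 2 (new)  [load 12/17]
  10 → bin 1  [load 16/17]
  5 → bin 2  [load 17/17]
  4 → bin 3 (new)  [load 4/17]
  5 → bin 3  [load 9/17]
  10 → bin 4 (new)  [load 10/17]
4 bins opened.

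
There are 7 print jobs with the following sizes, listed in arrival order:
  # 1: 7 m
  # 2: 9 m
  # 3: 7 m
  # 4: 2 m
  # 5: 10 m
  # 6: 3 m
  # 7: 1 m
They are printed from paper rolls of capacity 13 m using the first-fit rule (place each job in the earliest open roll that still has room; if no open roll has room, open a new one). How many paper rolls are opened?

  7 → roll 1 (new)  [load 7/13]
  9 → roll 2 (new)  [load 9/13]
  7 → roll 3 (new)  [load 7/13]
  2 → roll 1  [load 9/13]
  10 → roll 4 (new)  [load 10/13]
  3 → roll 1  [load 12/13]
  1 → roll 1  [load 13/13]
4 paper rolls opened.

4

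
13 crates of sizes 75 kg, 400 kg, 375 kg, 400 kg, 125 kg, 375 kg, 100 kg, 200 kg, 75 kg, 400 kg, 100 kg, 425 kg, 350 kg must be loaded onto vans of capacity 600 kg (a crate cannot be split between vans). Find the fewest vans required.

Total = 425 + 400 + 400 + 400 + 375 + 375 + 350 + 200 + 125 + 100 + 100 + 75 + 75 = 3400 kg.
Lower bound: ⌈3400/600⌉ = 6 vans.
Also, 7 crates each exceed 300 kg, and no two of those can share a van, so at least 7 vans are needed.
A packing using 7 vans:
  van 1: 425 + 125 = 550
  van 2: 400 + 200 = 600
  van 3: 400 + 100 + 100 = 600
  van 4: 400 + 75 + 75 = 550
  van 5: 375 = 375
  van 6: 375 = 375
  van 7: 350 = 350
This matches the lower bound, so 7 is optimal.

7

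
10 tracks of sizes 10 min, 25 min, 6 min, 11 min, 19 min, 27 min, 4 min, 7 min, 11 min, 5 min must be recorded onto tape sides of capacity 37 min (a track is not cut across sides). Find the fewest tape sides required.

Total = 27 + 25 + 19 + 11 + 11 + 10 + 7 + 6 + 5 + 4 = 125 min.
Lower bound: ⌈125/37⌉ = 4 tape sides.
A packing using 4 tape sides:
  side 1: 27 + 10 = 37
  side 2: 25 + 11 = 36
  side 3: 19 + 11 + 7 = 37
  side 4: 6 + 5 + 4 = 15
This matches the lower bound, so 4 is optimal.

4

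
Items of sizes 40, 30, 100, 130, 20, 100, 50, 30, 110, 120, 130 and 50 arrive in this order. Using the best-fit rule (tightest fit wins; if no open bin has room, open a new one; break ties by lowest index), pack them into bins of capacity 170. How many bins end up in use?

  40 → bin 1 (new)  [load 40/170]
  30 → bin 1  [load 70/170]
  100 → bin 1  [load 170/170]
  130 → bin 2 (new)  [load 130/170]
  20 → bin 2  [load 150/170]
  100 → bin 3 (new)  [load 100/170]
  50 → bin 3  [load 150/170]
  30 → bin 4 (new)  [load 30/170]
  110 → bin 4  [load 140/170]
  120 → bin 5 (new)  [load 120/170]
  130 → bin 6 (new)  [load 130/170]
  50 → bin 5  [load 170/170]
6 bins opened.

6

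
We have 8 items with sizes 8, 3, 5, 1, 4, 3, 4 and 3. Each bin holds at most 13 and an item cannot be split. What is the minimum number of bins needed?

Total = 8 + 5 + 4 + 4 + 3 + 3 + 3 + 1 = 31.
Lower bound: ⌈31/13⌉ = 3 bins.
A packing using 3 bins:
  bin 1: 8 + 5 = 13
  bin 2: 4 + 4 + 3 + 1 = 12
  bin 3: 3 + 3 = 6
This matches the lower bound, so 3 is optimal.

3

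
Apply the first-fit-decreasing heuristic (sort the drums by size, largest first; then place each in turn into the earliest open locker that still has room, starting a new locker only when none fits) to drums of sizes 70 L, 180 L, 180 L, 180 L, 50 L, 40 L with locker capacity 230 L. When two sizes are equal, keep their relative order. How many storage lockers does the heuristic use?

Sorted descending: 180, 180, 180, 70, 50, 40.
  180 → locker 1 (new)  [load 180/230]
  180 → locker 2 (new)  [load 180/230]
  180 → locker 3 (new)  [load 180/230]
  70 → locker 4 (new)  [load 70/230]
  50 → locker 1  [load 230/230]
  40 → locker 2  [load 220/230]
4 storage lockers opened.

4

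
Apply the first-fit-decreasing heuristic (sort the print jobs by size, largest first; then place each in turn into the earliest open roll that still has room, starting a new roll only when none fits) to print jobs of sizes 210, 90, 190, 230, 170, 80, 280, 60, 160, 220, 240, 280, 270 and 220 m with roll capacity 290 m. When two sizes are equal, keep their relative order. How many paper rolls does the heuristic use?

11

Sorted descending: 280, 280, 270, 240, 230, 220, 220, 210, 190, 170, 160, 90, 80, 60.
  280 → roll 1 (new)  [load 280/290]
  280 → roll 2 (new)  [load 280/290]
  270 → roll 3 (new)  [load 270/290]
  240 → roll 4 (new)  [load 240/290]
  230 → roll 5 (new)  [load 230/290]
  220 → roll 6 (new)  [load 220/290]
  220 → roll 7 (new)  [load 220/290]
  210 → roll 8 (new)  [load 210/290]
  190 → roll 9 (new)  [load 190/290]
  170 → roll 10 (new)  [load 170/290]
  160 → roll 11 (new)  [load 160/290]
  90 → roll 9  [load 280/290]
  80 → roll 8  [load 290/290]
  60 → roll 5  [load 290/290]
11 paper rolls opened.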